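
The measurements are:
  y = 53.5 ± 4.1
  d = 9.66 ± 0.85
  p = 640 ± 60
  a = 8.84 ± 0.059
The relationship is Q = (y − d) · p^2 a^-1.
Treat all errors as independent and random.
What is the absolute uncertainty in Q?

4.28e+05

Let u = y − d = 43.8. δu = √(δy² + δd²) = √(16.8 + 0.722) = 4.19, so δu/u = 0.0955.
Q is then a monomial in u, p, a:
δQ/Q = √((δu/u)² + (2·δp/p)² + (-1·δa/a)²) = √(0.00912 + 0.0352 + 4.45e-05) = 0.211
Q = 2.03e+06, so δQ = 0.211 × 2.03e+06 = 4.28e+05.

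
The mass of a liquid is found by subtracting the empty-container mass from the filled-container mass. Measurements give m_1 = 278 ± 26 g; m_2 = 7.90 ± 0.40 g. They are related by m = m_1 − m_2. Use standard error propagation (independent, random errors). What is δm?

26.0 g

Each term contributes (cᵢ δxᵢ)² to (δm)²:
  (δm_1)² = 676;  (δm_2)² = 0.160
δm = √(676) = 26.0 g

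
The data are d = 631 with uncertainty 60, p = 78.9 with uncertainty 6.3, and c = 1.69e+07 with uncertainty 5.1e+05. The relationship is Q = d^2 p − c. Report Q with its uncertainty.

Let w = d^2·p = 3.14e+07. δw/w = √((2·δd/d)² + (1·δp/p)²) = √(0.0362 + 0.00638) = 0.206, so δw = 6.48e+06.
Q = w − c: δQ = √(δw² + δc²) = √(4.2e+13 + 2.6e+11) = 6.5e+06
Q = 1.45e+07.

(1.45 ± 0.650) × 10^7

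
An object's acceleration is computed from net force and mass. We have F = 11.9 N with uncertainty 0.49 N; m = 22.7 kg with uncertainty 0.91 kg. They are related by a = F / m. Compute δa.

Products/powers → add relative errors in quadrature, weighted by exponent:
  (1·δF/F)² = (1×0.0412)² = 0.00170;  (-1·δm/m)² = (-1×0.0401)² = 0.00161
δa/a = √(0.00330) = 0.0575
a = 0.524 m/s^2, so δa = 0.0575 × 0.524 = 0.0301 m/s^2.

0.0301 m/s^2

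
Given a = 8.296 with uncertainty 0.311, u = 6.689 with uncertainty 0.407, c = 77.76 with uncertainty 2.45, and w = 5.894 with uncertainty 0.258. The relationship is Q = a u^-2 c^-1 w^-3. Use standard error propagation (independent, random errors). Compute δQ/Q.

Since Q is a product/quotient, work with relative uncertainties:
  (1·δa/a)² = (1×0.0375)² = 0.00141;  (-2·δu/u)² = (-2×0.0608)² = 0.0148;  (-1·δc/c)² = (-1×0.0315)² = 0.000993;  (-3·δw/w)² = (-3×0.0438)² = 0.0172
δQ/Q = √(0.0345) = 0.186

0.186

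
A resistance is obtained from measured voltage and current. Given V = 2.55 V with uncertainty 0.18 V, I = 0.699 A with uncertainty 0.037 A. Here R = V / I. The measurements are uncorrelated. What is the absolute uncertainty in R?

Relative error in a monomial: (δR/R)² = Σ (nᵢ · δxᵢ/xᵢ)².
  (1·δV/V)² = (1×0.0706)² = 0.00498;  (-1·δI/I)² = (-1×0.0529)² = 0.00280
δR/R = √(0.00778) = 0.0882
R = 3.65 Ω, so δR = 0.0882 × 3.65 = 0.322 Ω.

0.322 Ω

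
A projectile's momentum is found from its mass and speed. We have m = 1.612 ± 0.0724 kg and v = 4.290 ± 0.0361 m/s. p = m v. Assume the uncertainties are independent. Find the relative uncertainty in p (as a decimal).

0.0457

p is a product of powers, so relative uncertainties combine in quadrature:
  (1·δm/m)² = (1×0.0449)² = 0.00202;  (1·δv/v)² = (1×0.00841)² = 7.08e-05
δp/p = √(0.00209) = 0.0457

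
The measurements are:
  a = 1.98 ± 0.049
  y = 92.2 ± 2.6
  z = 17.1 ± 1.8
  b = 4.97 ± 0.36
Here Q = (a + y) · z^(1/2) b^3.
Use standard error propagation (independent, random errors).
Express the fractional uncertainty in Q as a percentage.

22.5%

Let u = a + y = 94.2. δu = √(δa² + δy²) = √(0.00240 + 6.76) = 2.60, so δu/u = 0.0276.
Q is then a monomial in u, z, b:
δQ/Q = √((δu/u)² + (½·δz/z)² + (3·δb/b)²) = √(0.000762 + 0.00277 + 0.0472) = 0.225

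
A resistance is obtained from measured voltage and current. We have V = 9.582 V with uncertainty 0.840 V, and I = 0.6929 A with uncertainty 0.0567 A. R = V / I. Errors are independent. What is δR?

For a monomial R ∝ V, I^-1, fractional errors add in quadrature:
  (1·δV/V)² = (1×0.0877)² = 0.00769;  (-1·δI/I)² = (-1×0.0818)² = 0.00670
δR/R = √(0.0144) = 0.120
R = 13.83 Ω, so δR = 0.120 × 13.83 = 1.66 Ω.

1.66 Ω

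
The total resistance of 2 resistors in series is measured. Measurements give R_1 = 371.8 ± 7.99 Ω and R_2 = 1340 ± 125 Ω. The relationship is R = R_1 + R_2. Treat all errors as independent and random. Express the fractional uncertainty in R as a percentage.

R is a linear combination, so absolute uncertainties add in quadrature:
  (δR_1)² = 63.8;  (δR_2)² = 15600
δR = √(15700) = 125 Ω
R = 1712 Ω, so δR/R = 125/1712 = 0.0732.

7.32%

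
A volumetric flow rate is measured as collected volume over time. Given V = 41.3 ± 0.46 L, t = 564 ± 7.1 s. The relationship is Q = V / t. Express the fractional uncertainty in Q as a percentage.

For a monomial Q ∝ V, t^-1, fractional errors add in quadrature:
  (1·δV/V)² = (1×0.0111)² = 0.000124;  (-1·δt/t)² = (-1×0.0126)² = 0.000158
δQ/Q = √(0.000283) = 0.0168

1.68%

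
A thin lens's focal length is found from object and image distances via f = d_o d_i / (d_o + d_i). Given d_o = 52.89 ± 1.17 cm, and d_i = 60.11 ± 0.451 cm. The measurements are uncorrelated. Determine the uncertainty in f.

∂f/∂d_o = (d_i/(d_o+d_i))² = 0.283;  ∂f/∂d_i = (d_o/(d_o+d_i))² = 0.219
δf = √((∂f/∂d_o · δd_o)² + (∂f/∂d_i · δd_i)²) = √(0.110 + 0.00976) = 0.346 cm

0.346 cm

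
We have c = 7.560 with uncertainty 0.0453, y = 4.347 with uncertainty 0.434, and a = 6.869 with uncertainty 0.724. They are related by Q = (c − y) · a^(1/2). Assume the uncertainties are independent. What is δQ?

1.23

Let u = c − y = 3.213. δu = √(δc² + δy²) = √(0.00205 + 0.188) = 0.436, so δu/u = 0.136.
Q is then a monomial in u, a:
δQ/Q = √((δu/u)² + (½·δa/a)²) = √(0.0184 + 0.00278) = 0.146
Q = 8.421, so δQ = 0.146 × 8.421 = 1.23.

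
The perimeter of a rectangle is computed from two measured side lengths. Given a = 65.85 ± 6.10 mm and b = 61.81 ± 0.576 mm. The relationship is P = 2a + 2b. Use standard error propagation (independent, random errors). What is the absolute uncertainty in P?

12.3 mm

P is a linear combination, so absolute uncertainties add in quadrature:
  (2·δa)² = 149;  (2·δb)² = 1.33
δP = √(150) = 12.3 mm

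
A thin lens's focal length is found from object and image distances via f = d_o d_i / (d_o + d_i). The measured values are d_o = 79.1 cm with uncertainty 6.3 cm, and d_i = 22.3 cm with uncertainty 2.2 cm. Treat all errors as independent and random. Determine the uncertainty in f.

1.37 cm

∂f/∂d_o = (d_i/(d_o+d_i))² = 0.0484;  ∂f/∂d_i = (d_o/(d_o+d_i))² = 0.609
δf = √((∂f/∂d_o · δd_o)² + (∂f/∂d_i · δd_i)²) = √(0.0928 + 1.79) = 1.37 cm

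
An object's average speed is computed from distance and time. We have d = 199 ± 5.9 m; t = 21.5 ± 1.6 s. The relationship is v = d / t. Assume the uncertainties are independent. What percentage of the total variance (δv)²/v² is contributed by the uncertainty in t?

86.3%

(δv/v)² = (1·δd/d)² + (-1·δt/t)²
  d term: (1×0.0296)² = 0.000879
  t term: (-1×0.0744)² = 0.00554
Total = 0.00642. Share from t = 0.00554/0.00642 = 0.863.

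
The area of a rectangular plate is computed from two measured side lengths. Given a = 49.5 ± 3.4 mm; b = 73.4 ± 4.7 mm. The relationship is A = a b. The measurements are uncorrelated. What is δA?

Each factor contributes (exponent × relative error)² to (δA/A)²:
  (1·δa/a)² = (1×0.0687)² = 0.00472;  (1·δb/b)² = (1×0.0640)² = 0.00410
δA/A = √(0.00882) = 0.0939
A = 3630 mm^2, so δA = 0.0939 × 3630 = 341 mm^2.

341 mm^2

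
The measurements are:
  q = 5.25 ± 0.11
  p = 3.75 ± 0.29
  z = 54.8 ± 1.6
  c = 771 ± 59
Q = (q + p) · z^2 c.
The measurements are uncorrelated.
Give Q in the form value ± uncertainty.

Let u = q + p = 9.00. δu = √(δq² + δp²) = √(0.0121 + 0.0841) = 0.310, so δu/u = 0.0345.
Q is then a monomial in u, z, c:
δQ/Q = √((δu/u)² + (2·δz/z)² + (1·δc/c)²) = √(0.00119 + 0.00341 + 0.00586) = 0.102
Q = 2.08e+07, so δQ = 0.102 × 2.08e+07 = 2.13e+06.

(2.08 ± 0.213) × 10^7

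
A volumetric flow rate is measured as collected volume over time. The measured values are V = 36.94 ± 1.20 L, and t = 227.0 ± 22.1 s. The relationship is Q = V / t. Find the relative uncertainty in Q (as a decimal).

Each factor contributes (exponent × relative error)² to (δQ/Q)²:
  (1·δV/V)² = (1×0.0325)² = 0.00106;  (-1·δt/t)² = (-1×0.0974)² = 0.00948
δQ/Q = √(0.0105) = 0.103

0.103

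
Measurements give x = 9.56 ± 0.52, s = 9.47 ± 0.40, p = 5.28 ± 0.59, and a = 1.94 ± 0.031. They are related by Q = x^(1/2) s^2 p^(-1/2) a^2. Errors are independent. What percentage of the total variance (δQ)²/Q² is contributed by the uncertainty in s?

59.4%

(δQ/Q)² = (½·δx/x)² + (2·δs/s)² + (−½·δp/p)² + (2·δa/a)²
  x term: (0.5×0.0544)² = 0.000740
  s term: (2×0.0422)² = 0.00714
  p term: (-0.5×0.112)² = 0.00312
  a term: (2×0.0160)² = 0.00102
Total = 0.0120. Share from s = 0.00714/0.0120 = 0.594.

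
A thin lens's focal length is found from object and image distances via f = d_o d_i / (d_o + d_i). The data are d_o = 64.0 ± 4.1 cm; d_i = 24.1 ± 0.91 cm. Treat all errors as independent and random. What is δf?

0.570 cm

∂f/∂d_o = (d_i/(d_o+d_i))² = 0.0748;  ∂f/∂d_i = (d_o/(d_o+d_i))² = 0.528
δf = √((∂f/∂d_o · δd_o)² + (∂f/∂d_i · δd_i)²) = √(0.0941 + 0.231) = 0.570 cm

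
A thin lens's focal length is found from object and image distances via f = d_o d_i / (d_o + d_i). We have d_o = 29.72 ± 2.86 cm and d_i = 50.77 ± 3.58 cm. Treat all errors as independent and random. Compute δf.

1.24 cm

∂f/∂d_o = (d_i/(d_o+d_i))² = 0.398;  ∂f/∂d_i = (d_o/(d_o+d_i))² = 0.136
δf = √((∂f/∂d_o · δd_o)² + (∂f/∂d_i · δd_i)²) = √(1.29 + 0.238) = 1.24 cm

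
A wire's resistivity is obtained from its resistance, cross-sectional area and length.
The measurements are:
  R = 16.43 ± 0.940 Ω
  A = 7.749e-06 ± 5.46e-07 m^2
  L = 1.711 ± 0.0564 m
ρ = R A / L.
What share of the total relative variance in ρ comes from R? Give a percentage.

(δρ/ρ)² = (1·δR/R)² + (1·δA/A)² + (-1·δL/L)²
  R term: (1×0.0572)² = 0.00327
  A term: (1×0.0705)² = 0.00496
  L term: (-1×0.0330)² = 0.00109
Total = 0.00932. Share from R = 0.00327/0.00932 = 0.351.

35.1%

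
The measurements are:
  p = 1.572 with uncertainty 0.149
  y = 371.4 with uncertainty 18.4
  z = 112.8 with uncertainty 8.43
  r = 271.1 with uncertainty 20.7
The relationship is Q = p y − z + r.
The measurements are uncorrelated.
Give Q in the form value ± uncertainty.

742.1 ± 66.3

Let w = p·y = 583.8. δw/w = √((1·δp/p)² + (1·δy/y)²) = √(0.00898 + 0.00245) = 0.107, so δw = 62.4.
Q = w − z + r: δQ = √(δw² + δz² + δr²) = √(3900 + 71.1 + 428) = 66.3
Q = 742.1.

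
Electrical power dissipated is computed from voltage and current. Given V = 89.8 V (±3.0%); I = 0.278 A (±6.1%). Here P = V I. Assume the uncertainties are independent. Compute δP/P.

0.0680

P is a product of powers, so relative uncertainties combine in quadrature:
  (1·δV/V)² = (1×0.0300)² = 0.000900;  (1·δI/I)² = (1×0.0610)² = 0.00372
δP/P = √(0.00462) = 0.0680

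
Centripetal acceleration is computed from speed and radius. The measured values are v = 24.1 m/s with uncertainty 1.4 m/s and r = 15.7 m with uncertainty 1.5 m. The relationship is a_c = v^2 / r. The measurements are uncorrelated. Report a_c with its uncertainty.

For a monomial a_c ∝ v^2, r^-1, fractional errors add in quadrature:
  (2·δv/v)² = (2×0.0581)² = 0.0135;  (-1·δr/r)² = (-1×0.0955)² = 0.00913
δa_c/a_c = √(0.0226) = 0.150
a_c = 37.0 m/s^2, so δa_c = 0.150 × 37.0 = 5.56 m/s^2.

37.0 ± 5.56 m/s^2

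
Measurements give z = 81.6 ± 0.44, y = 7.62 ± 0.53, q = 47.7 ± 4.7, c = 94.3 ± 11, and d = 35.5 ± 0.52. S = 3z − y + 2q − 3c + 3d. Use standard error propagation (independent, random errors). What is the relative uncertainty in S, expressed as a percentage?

22.0%

Absolute uncertainties add in quadrature for a linear combination:
  (3·δz)² = 1.74;  (δy)² = 0.281;  (2·δq)² = 88.4;  (3·δc)² = 1090;  (3·δd)² = 2.43
δS = √(1180) = 34.4
S = 156, so δS/S = 34.4/156 = 0.220.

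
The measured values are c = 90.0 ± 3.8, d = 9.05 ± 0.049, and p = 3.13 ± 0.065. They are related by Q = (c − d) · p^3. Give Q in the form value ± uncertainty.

2480 ± 194

Let u = c − d = 81.0. δu = √(δc² + δd²) = √(14.4 + 0.00240) = 3.80, so δu/u = 0.0469.
Q is then a monomial in u, p:
δQ/Q = √((δu/u)² + (3·δp/p)²) = √(0.00220 + 0.00388) = 0.0780
Q = 2480, so δQ = 0.0780 × 2480 = 194.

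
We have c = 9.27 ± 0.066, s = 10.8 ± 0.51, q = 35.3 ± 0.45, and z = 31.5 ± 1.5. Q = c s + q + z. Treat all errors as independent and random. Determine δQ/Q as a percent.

3.01%

Let p = c·s = 100. δp/p = √((1·δc/c)² + (1·δs/s)²) = √(5.07e-05 + 0.00223) = 0.0478, so δp = 4.78.
Q = p + q + z: δQ = √(δp² + δq² + δz²) = √(22.9 + 0.203 + 2.25) = 5.03
Q = 167, so δQ/Q = 5.03/167 = 0.0301.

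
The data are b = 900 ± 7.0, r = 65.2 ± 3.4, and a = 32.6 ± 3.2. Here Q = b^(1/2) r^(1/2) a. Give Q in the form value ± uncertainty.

7900 ± 803

Each factor contributes (exponent × relative error)² to (δQ/Q)²:
  (½·δb/b)² = (0.5×0.00778)² = 1.51e-05;  (½·δr/r)² = (0.5×0.0521)² = 0.000680;  (1·δa/a)² = (1×0.0982)² = 0.00964
δQ/Q = √(0.0103) = 0.102
Q = 7900, so δQ = 0.102 × 7900 = 803.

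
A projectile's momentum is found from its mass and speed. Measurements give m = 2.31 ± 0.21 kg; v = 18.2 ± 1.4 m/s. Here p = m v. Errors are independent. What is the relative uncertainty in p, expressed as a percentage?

11.9%

Each factor contributes (exponent × relative error)² to (δp/p)²:
  (1·δm/m)² = (1×0.0909)² = 0.00826;  (1·δv/v)² = (1×0.0769)² = 0.00592
δp/p = √(0.0142) = 0.119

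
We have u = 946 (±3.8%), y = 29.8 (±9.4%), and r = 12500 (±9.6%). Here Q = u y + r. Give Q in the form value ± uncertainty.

Let p = u·y = 28200. δp/p = √((1·δu/u)² + (1·δy/y)²) = √(0.00144 + 0.00884) = 0.101, so δp = 2860.
Q = p + r: δQ = √(δp² + δr²) = √(8.17e+06 + 1.44e+06) = 3100
Q = 40700.

40700 ± 3100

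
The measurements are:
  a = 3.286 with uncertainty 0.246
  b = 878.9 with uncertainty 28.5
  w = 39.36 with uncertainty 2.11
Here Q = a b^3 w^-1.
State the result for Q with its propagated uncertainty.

For a monomial Q ∝ a, b^3, w^-1, fractional errors add in quadrature:
  (1·δa/a)² = (1×0.0749)² = 0.00560;  (3·δb/b)² = (3×0.0324)² = 0.00946;  (-1·δw/w)² = (-1×0.0536)² = 0.00287
δQ/Q = √(0.0179) = 0.134
Q = 5.668e+07, so δQ = 0.134 × 5.668e+07 = 7.59e+06.

(5.668 ± 0.759) × 10^7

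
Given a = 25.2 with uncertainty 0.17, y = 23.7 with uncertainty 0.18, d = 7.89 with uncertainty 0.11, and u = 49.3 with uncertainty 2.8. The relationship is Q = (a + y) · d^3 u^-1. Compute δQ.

Let w = a + y = 48.9. δw = √(δa² + δy²) = √(0.0289 + 0.0324) = 0.248, so δw/w = 0.00506.
Q is then a monomial in w, d, u:
δQ/Q = √((δw/w)² + (3·δd/d)² + (-1·δu/u)²) = √(2.56e-05 + 0.00175 + 0.00323) = 0.0707
Q = 487, so δQ = 0.0707 × 487 = 34.5.

34.5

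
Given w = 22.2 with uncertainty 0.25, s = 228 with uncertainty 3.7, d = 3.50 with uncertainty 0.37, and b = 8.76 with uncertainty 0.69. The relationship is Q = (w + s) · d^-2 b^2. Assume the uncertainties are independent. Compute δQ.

Let u = w + s = 250. δu = √(δw² + δs²) = √(0.0625 + 13.7) = 3.71, so δu/u = 0.0148.
Q is then a monomial in u, d, b:
δQ/Q = √((δu/u)² + (-2·δd/d)² + (2·δb/b)²) = √(0.000220 + 0.0447 + 0.0248) = 0.264
Q = 1570, so δQ = 0.264 × 1570 = 414.

414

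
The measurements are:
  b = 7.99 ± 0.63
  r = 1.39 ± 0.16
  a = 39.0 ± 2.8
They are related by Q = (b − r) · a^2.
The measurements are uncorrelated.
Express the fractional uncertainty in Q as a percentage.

17.4%

Let u = b − r = 6.60. δu = √(δb² + δr²) = √(0.397 + 0.0256) = 0.650, so δu/u = 0.0985.
Q is then a monomial in u, a:
δQ/Q = √((δu/u)² + (2·δa/a)²) = √(0.00970 + 0.0206) = 0.174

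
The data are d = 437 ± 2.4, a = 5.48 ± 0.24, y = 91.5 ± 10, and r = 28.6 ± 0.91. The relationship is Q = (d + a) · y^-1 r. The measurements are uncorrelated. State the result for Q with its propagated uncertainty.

Let u = d + a = 442. δu = √(δd² + δa²) = √(5.76 + 0.0576) = 2.41, so δu/u = 0.00545.
Q is then a monomial in u, y, r:
δQ/Q = √((δu/u)² + (-1·δy/y)² + (1·δr/r)²) = √(2.97e-05 + 0.0119 + 0.00101) = 0.114
Q = 138, so δQ = 0.114 × 138 = 15.8.

138 ± 15.8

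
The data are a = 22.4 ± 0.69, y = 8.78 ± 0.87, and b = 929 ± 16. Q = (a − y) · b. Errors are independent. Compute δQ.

1050

Let u = a − y = 13.6. δu = √(δa² + δy²) = √(0.476 + 0.757) = 1.11, so δu/u = 0.0815.
Q is then a monomial in u, b:
δQ/Q = √((δu/u)² + (1·δb/b)²) = √(0.00665 + 0.000297) = 0.0833
Q = 12700, so δQ = 0.0833 × 12700 = 1050.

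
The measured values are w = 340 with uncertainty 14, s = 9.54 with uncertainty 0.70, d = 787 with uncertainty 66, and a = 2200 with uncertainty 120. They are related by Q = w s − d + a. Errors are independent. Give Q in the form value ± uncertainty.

4660 ± 305

Let p = w·s = 3240. δp/p = √((1·δw/w)² + (1·δs/s)²) = √(0.00170 + 0.00538) = 0.0841, so δp = 273.
Q = p − d + a: δQ = √(δp² + δd² + δa²) = √(74500 + 4360 + 14400) = 305
Q = 4660.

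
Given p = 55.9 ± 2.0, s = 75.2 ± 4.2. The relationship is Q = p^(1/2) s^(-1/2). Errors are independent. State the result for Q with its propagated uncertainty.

0.862 ± 0.0286

Relative error in a monomial: (δQ/Q)² = Σ (nᵢ · δxᵢ/xᵢ)².
  (½·δp/p)² = (0.5×0.0358)² = 0.000320;  (−½·δs/s)² = (-0.5×0.0559)² = 0.000780
δQ/Q = √(0.00110) = 0.0332
Q = 0.862, so δQ = 0.0332 × 0.862 = 0.0286.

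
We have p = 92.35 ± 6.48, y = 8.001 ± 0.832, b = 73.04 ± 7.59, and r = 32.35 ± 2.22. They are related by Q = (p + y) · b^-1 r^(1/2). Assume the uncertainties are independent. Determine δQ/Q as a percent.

12.7%

Let u = p + y = 100.4. δu = √(δp² + δy²) = √(42.0 + 0.692) = 6.53, so δu/u = 0.0651.
Q is then a monomial in u, b, r:
δQ/Q = √((δu/u)² + (-1·δb/b)² + (½·δr/r)²) = √(0.00424 + 0.0108 + 0.00118) = 0.127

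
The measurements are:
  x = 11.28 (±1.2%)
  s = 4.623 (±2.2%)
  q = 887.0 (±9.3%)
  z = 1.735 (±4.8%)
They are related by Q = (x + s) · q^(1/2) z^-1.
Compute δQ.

Let u = x + s = 15.90. δu = √(δx² + δs²) = √(0.0183 + 0.0103) = 0.169, so δu/u = 0.0106.
Q is then a monomial in u, q, z:
δQ/Q = √((δu/u)² + (½·δq/q)² + (-1·δz/z)²) = √(0.000113 + 0.00216 + 0.00230) = 0.0677
Q = 273.0, so δQ = 0.0677 × 273.0 = 18.5.

18.5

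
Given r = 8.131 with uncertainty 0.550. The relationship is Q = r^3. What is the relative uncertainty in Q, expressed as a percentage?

20.3%

Q ∝ r^3, so δQ/Q = |3| · δr/r = 3 × 0.0676 = 0.203.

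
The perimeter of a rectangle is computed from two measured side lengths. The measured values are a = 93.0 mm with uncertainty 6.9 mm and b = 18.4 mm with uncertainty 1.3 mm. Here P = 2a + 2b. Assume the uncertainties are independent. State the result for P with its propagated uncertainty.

Each term contributes (cᵢ δxᵢ)² to (δP)²:
  (2·δa)² = 190;  (2·δb)² = 6.76
δP = √(197) = 14.0 mm
P = 223 mm.

223 ± 14.0 mm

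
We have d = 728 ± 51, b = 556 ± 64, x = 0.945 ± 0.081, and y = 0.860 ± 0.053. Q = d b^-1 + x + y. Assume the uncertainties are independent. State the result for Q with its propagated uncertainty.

3.11 ± 0.201

Let p = d·b^-1 = 1.31. δp/p = √((1·δd/d)² + (-1·δb/b)²) = √(0.00491 + 0.0132) = 0.135, so δp = 0.176.
Q = p + x + y: δQ = √(δp² + δx² + δy²) = √(0.0311 + 0.00656 + 0.00281) = 0.201
Q = 3.11.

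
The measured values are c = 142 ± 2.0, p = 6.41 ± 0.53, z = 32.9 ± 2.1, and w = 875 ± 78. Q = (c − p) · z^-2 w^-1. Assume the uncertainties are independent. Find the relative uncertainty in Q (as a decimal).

0.156

Let u = c − p = 136. δu = √(δc² + δp²) = √(4.00 + 0.281) = 2.07, so δu/u = 0.0153.
Q is then a monomial in u, z, w:
δQ/Q = √((δu/u)² + (-2·δz/z)² + (-1·δw/w)²) = √(0.000233 + 0.0163 + 0.00795) = 0.156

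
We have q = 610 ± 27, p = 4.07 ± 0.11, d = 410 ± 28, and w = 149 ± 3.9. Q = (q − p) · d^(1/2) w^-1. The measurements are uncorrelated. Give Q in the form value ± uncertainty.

82.3 ± 5.10

Let u = q − p = 606. δu = √(δq² + δp²) = √(729 + 0.0121) = 27.0, so δu/u = 0.0446.
Q is then a monomial in u, d, w:
δQ/Q = √((δu/u)² + (½·δd/d)² + (-1·δw/w)²) = √(0.00199 + 0.00117 + 0.000685) = 0.0619
Q = 82.3, so δQ = 0.0619 × 82.3 = 5.10.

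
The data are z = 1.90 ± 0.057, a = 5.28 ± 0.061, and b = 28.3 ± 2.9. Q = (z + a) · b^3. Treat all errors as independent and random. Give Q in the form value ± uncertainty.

(1.63 ± 0.501) × 10^5

Let u = z + a = 7.18. δu = √(δz² + δa²) = √(0.00325 + 0.00372) = 0.0835, so δu/u = 0.0116.
Q is then a monomial in u, b:
δQ/Q = √((δu/u)² + (3·δb/b)²) = √(0.000135 + 0.0945) = 0.308
Q = 1.63e+05, so δQ = 0.308 × 1.63e+05 = 50100.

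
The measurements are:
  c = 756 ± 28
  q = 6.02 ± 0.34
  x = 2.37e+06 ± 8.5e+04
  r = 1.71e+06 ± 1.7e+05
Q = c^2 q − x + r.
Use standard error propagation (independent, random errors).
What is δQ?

3.73e+05

Let p = c^2·q = 3.44e+06. δp/p = √((2·δc/c)² + (1·δq/q)²) = √(0.00549 + 0.00319) = 0.0931, so δp = 3.2e+05.
Q = p − x + r: δQ = √(δp² + δx² + δr²) = √(1.03e+11 + 7.22e+09 + 2.89e+10) = 3.73e+05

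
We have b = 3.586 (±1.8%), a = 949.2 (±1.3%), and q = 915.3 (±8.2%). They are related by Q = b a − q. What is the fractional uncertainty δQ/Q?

Let p = b·a = 3404. δp/p = √((1·δb/b)² + (1·δa/a)²) = √(0.000324 + 0.000169) = 0.0222, so δp = 75.6.
Q = p − q: δQ = √(δp² + δq²) = √(5710 + 5630) = 107
Q = 2489, so δQ/Q = 107/2489 = 0.0428.

0.0428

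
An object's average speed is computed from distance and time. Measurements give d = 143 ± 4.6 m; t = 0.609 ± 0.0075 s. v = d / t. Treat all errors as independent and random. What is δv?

Each factor contributes (exponent × relative error)² to (δv/v)²:
  (1·δd/d)² = (1×0.0322)² = 0.00103;  (-1·δt/t)² = (-1×0.0123)² = 0.000152
δv/v = √(0.00119) = 0.0344
v = 235 m/s, so δv = 0.0344 × 235 = 8.09 m/s.

8.09 m/s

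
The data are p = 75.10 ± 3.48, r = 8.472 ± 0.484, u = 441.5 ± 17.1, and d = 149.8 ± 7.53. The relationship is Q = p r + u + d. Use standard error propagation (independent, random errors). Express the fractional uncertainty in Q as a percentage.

4.11%

Let w = p·r = 636.2. δw/w = √((1·δp/p)² + (1·δr/r)²) = √(0.00215 + 0.00326) = 0.0736, so δw = 46.8.
Q = w + u + d: δQ = √(δw² + δu² + δd²) = √(2190 + 292 + 56.7) = 50.4
Q = 1228, so δQ/Q = 50.4/1228 = 0.0411.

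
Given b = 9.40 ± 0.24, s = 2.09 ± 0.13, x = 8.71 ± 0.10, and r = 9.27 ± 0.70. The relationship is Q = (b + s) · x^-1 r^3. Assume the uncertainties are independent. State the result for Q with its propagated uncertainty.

1050 ± 240

Let u = b + s = 11.5. δu = √(δb² + δs²) = √(0.0576 + 0.0169) = 0.273, so δu/u = 0.0238.
Q is then a monomial in u, x, r:
δQ/Q = √((δu/u)² + (-1·δx/x)² + (3·δr/r)²) = √(0.000564 + 0.000132 + 0.0513) = 0.228
Q = 1050, so δQ = 0.228 × 1050 = 240.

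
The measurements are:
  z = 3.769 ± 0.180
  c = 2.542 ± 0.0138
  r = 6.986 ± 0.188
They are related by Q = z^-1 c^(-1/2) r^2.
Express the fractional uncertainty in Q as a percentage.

7.20%

Relative error in a monomial: (δQ/Q)² = Σ (nᵢ · δxᵢ/xᵢ)².
  (-1·δz/z)² = (-1×0.0478)² = 0.00228;  (−½·δc/c)² = (-0.5×0.00543)² = 7.37e-06;  (2·δr/r)² = (2×0.0269)² = 0.00290
δQ/Q = √(0.00518) = 0.0720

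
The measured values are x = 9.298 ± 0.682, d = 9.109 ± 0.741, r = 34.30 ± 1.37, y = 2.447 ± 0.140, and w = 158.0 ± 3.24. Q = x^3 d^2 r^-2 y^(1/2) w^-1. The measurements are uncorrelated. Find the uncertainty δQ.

For a monomial Q ∝ x^3, d^2, r^-2, y^(1/2), w^-1, fractional errors add in quadrature:
  (3·δx/x)² = (3×0.0733)² = 0.0484;  (2·δd/d)² = (2×0.0813)² = 0.0265;  (-2·δr/r)² = (-2×0.0399)² = 0.00638;  (½·δy/y)² = (0.5×0.0572)² = 0.000818;  (-1·δw/w)² = (-1×0.0205)² = 0.000421
δQ/Q = √(0.0825) = 0.287
Q = 0.5613, so δQ = 0.287 × 0.5613 = 0.161.

0.161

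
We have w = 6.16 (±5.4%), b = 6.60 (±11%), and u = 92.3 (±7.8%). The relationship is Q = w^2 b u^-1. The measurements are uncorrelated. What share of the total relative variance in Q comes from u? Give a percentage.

(δQ/Q)² = (2·δw/w)² + (1·δb/b)² + (-1·δu/u)²
  w term: (2×0.0540)² = 0.0117
  b term: (1×0.110)² = 0.0121
  u term: (-1×0.0780)² = 0.00608
Total = 0.0298. Share from u = 0.00608/0.0298 = 0.204.

20.4%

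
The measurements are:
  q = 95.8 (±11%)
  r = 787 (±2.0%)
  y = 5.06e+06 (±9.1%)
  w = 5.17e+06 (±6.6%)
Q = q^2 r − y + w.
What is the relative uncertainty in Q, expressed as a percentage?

23.1%

Let p = q^2·r = 7.22e+06. δp/p = √((2·δq/q)² + (1·δr/r)²) = √(0.0484 + 0.000400) = 0.221, so δp = 1.6e+06.
Q = p − y + w: δQ = √(δp² + δy² + δw²) = √(2.55e+12 + 2.12e+11 + 1.16e+11) = 1.7e+06
Q = 7.33e+06, so δQ/Q = 1.7e+06/7.33e+06 = 0.231.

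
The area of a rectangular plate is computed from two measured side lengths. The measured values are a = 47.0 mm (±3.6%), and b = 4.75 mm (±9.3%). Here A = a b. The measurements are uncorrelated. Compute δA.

22.3 mm^2

A is a product of powers, so relative uncertainties combine in quadrature:
  (1·δa/a)² = (1×0.0360)² = 0.00130;  (1·δb/b)² = (1×0.0930)² = 0.00865
δA/A = √(0.00995) = 0.0997
A = 223 mm^2, so δA = 0.0997 × 223 = 22.3 mm^2.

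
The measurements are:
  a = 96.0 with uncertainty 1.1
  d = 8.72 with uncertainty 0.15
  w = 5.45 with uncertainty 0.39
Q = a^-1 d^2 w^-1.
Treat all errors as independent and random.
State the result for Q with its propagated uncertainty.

0.145 ± 0.0117

Products/powers → add relative errors in quadrature, weighted by exponent:
  (-1·δa/a)² = (-1×0.0115)² = 0.000131;  (2·δd/d)² = (2×0.0172)² = 0.00118;  (-1·δw/w)² = (-1×0.0716)² = 0.00512
δQ/Q = √(0.00644) = 0.0802
Q = 0.145, so δQ = 0.0802 × 0.145 = 0.0117.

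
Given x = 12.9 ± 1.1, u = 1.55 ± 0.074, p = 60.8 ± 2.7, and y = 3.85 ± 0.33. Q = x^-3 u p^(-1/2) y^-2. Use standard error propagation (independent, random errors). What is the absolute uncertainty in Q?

1.95e-06

Products/powers → add relative errors in quadrature, weighted by exponent:
  (-3·δx/x)² = (-3×0.0853)² = 0.0654;  (1·δu/u)² = (1×0.0477)² = 0.00228;  (−½·δp/p)² = (-0.5×0.0444)² = 0.000493;  (-2·δy/y)² = (-2×0.0857)² = 0.0294
δQ/Q = √(0.0976) = 0.312
Q = 6.25e-06, so δQ = 0.312 × 6.25e-06 = 1.95e-06.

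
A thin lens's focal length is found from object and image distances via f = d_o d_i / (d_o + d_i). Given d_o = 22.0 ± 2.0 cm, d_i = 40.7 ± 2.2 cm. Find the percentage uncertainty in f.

6.20%

∂f/∂d_o = (d_i/(d_o+d_i))² = 0.421;  ∂f/∂d_i = (d_o/(d_o+d_i))² = 0.123
δf = √((∂f/∂d_o · δd_o)² + (∂f/∂d_i · δd_i)²) = √(0.710 + 0.0734) = 0.885 cm
f = 14.3 cm, so δf/f = 0.885/14.3 = 0.0620.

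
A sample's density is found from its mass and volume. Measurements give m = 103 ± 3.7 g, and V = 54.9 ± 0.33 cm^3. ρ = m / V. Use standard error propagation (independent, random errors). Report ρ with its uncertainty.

Products/powers → add relative errors in quadrature, weighted by exponent:
  (1·δm/m)² = (1×0.0359)² = 0.00129;  (-1·δV/V)² = (-1×0.00601)² = 3.61e-05
δρ/ρ = √(0.00133) = 0.0364
ρ = 1.88 g/cm^3, so δρ = 0.0364 × 1.88 = 0.0683 g/cm^3.

1.88 ± 0.0683 g/cm^3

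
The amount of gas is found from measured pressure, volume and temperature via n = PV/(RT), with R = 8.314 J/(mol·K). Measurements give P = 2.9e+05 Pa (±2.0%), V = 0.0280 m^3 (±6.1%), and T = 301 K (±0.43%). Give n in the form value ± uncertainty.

3.24 ± 0.209 mol

Since n is a product/quotient, work with relative uncertainties:
  (1·δP/P)² = (1×0.0200)² = 0.000400;  (1·δV/V)² = (1×0.0610)² = 0.00372;  (-1·δT/T)² = (-1×0.00430)² = 1.85e-05
δn/n = √(0.00414) = 0.0643
n = 3.24 mol, so δn = 0.0643 × 3.24 = 0.209 mol.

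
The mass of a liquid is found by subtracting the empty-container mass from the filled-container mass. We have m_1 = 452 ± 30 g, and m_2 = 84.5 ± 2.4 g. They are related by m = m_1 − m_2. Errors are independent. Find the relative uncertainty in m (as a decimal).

0.0819

m is a linear combination, so absolute uncertainties add in quadrature:
  (δm_1)² = 900;  (δm_2)² = 5.76
δm = √(906) = 30.1 g
m = 368 g, so δm/m = 30.1/368 = 0.0819.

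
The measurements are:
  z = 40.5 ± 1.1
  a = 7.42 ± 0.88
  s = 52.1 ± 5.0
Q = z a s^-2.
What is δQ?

For a monomial Q ∝ z, a, s^-2, fractional errors add in quadrature:
  (1·δz/z)² = (1×0.0272)² = 0.000738;  (1·δa/a)² = (1×0.119)² = 0.0141;  (-2·δs/s)² = (-2×0.0960)² = 0.0368
δQ/Q = √(0.0516) = 0.227
Q = 0.111, so δQ = 0.227 × 0.111 = 0.0252.

0.0252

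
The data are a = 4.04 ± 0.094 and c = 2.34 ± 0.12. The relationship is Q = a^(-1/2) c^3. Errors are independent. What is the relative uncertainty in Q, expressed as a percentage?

Products/powers → add relative errors in quadrature, weighted by exponent:
  (−½·δa/a)² = (-0.5×0.0233)² = 0.000135;  (3·δc/c)² = (3×0.0513)² = 0.0237
δQ/Q = √(0.0238) = 0.154

15.4%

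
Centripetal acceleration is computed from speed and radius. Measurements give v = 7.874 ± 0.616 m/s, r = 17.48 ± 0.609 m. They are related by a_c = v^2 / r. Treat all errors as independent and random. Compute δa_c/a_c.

For a monomial a_c ∝ v^2, r^-1, fractional errors add in quadrature:
  (2·δv/v)² = (2×0.0782)² = 0.0245;  (-1·δr/r)² = (-1×0.0348)² = 0.00121
δa_c/a_c = √(0.0257) = 0.160

0.160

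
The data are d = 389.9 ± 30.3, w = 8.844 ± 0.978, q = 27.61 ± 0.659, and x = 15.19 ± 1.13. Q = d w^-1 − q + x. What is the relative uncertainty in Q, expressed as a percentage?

19.3%

Let p = d·w^-1 = 44.09. δp/p = √((1·δd/d)² + (-1·δw/w)²) = √(0.00604 + 0.0122) = 0.135, so δp = 5.96.
Q = p − q + x: δQ = √(δp² + δq² + δx²) = √(35.5 + 0.434 + 1.28) = 6.10
Q = 31.67, so δQ/Q = 6.10/31.67 = 0.193.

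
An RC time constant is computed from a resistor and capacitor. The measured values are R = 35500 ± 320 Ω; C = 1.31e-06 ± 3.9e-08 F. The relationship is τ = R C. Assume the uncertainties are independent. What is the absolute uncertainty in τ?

Each factor contributes (exponent × relative error)² to (δτ/τ)²:
  (1·δR/R)² = (1×0.00901)² = 8.13e-05;  (1·δC/C)² = (1×0.0298)² = 0.000886
δτ/τ = √(0.000968) = 0.0311
τ = 0.0465 s, so δτ = 0.0311 × 0.0465 = 0.00145 s.

0.00145 s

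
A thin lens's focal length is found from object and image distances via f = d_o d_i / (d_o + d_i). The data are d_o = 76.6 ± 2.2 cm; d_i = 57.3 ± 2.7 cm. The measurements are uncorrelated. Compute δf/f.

∂f/∂d_o = (d_i/(d_o+d_i))² = 0.183;  ∂f/∂d_i = (d_o/(d_o+d_i))² = 0.327
δf = √((∂f/∂d_o · δd_o)² + (∂f/∂d_i · δd_i)²) = √(0.162 + 0.781) = 0.971 cm
f = 32.8 cm, so δf/f = 0.971/32.8 = 0.0296.

0.0296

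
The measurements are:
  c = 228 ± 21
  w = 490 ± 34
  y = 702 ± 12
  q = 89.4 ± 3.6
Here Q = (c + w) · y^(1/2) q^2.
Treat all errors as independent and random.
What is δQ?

1.49e+07

Let u = c + w = 718. δu = √(δc² + δw²) = √(441 + 1160) = 40.0, so δu/u = 0.0557.
Q is then a monomial in u, y, q:
δQ/Q = √((δu/u)² + (½·δy/y)² + (2·δq/q)²) = √(0.00310 + 7.31e-05 + 0.00649) = 0.0983
Q = 1.52e+08, so δQ = 0.0983 × 1.52e+08 = 1.49e+07.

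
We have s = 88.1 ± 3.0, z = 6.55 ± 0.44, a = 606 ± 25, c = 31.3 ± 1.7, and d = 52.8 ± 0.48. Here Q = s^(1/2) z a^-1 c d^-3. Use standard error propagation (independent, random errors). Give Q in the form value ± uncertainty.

(2.16 ± 0.218) × 10^-5

Q is a product of powers, so relative uncertainties combine in quadrature:
  (½·δs/s)² = (0.5×0.0341)² = 0.000290;  (1·δz/z)² = (1×0.0672)² = 0.00451;  (-1·δa/a)² = (-1×0.0413)² = 0.00170;  (1·δc/c)² = (1×0.0543)² = 0.00295;  (-3·δd/d)² = (-3×0.00909)² = 0.000744
δQ/Q = √(0.0102) = 0.101
Q = 2.16e-05, so δQ = 0.101 × 2.16e-05 = 2.18e-06.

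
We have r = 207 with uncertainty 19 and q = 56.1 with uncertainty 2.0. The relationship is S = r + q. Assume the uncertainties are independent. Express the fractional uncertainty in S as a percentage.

7.26%

Absolute uncertainties add in quadrature for a linear combination:
  (δr)² = 361;  (δq)² = 4.00
δS = √(365) = 19.1
S = 263, so δS/S = 19.1/263 = 0.0726.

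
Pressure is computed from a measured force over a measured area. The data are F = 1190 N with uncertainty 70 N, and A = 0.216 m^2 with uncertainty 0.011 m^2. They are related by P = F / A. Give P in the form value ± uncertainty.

Products/powers → add relative errors in quadrature, weighted by exponent:
  (1·δF/F)² = (1×0.0588)² = 0.00346;  (-1·δA/A)² = (-1×0.0509)² = 0.00259
δP/P = √(0.00605) = 0.0778
P = 5510 Pa, so δP = 0.0778 × 5510 = 429 Pa.

5510 ± 429 Pa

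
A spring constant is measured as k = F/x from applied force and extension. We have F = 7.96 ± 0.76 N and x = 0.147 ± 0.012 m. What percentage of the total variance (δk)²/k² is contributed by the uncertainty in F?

(δk/k)² = (1·δF/F)² + (-1·δx/x)²
  F term: (1×0.0955)² = 0.00912
  x term: (-1×0.0816)² = 0.00666
Total = 0.0158. Share from F = 0.00912/0.0158 = 0.578.

57.8%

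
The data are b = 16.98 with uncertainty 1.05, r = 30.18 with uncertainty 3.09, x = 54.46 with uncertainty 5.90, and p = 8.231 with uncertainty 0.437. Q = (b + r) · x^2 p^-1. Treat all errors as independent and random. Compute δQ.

Let u = b + r = 47.16. δu = √(δb² + δr²) = √(1.10 + 9.55) = 3.26, so δu/u = 0.0692.
Q is then a monomial in u, x, p:
δQ/Q = √((δu/u)² + (2·δx/x)² + (-1·δp/p)²) = √(0.00479 + 0.0469 + 0.00282) = 0.234
Q = 16990, so δQ = 0.234 × 16990 = 3970.

3970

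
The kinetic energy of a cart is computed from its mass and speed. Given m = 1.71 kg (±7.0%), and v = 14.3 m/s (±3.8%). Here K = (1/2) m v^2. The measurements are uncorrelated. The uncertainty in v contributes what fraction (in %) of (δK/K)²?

(δK/K)² = (1·δm/m)² + (2·δv/v)²
  m term: (1×0.0700)² = 0.00490
  v term: (2×0.0380)² = 0.00578
Total = 0.0107. Share from v = 0.00578/0.0107 = 0.541.

54.1%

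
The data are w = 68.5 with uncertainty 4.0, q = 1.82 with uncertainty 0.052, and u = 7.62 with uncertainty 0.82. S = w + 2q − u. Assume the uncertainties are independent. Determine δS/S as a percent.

6.33%

Each term contributes (cᵢ δxᵢ)² to (δS)²:
  (δw)² = 16.0;  (2·δq)² = 0.0108;  (δu)² = 0.672
δS = √(16.7) = 4.08
S = 64.5, so δS/S = 4.08/64.5 = 0.0633.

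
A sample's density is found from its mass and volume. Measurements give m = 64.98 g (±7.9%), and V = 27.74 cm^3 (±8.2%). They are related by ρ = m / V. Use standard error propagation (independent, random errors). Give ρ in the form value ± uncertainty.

Products/powers → add relative errors in quadrature, weighted by exponent:
  (1·δm/m)² = (1×0.0790)² = 0.00624;  (-1·δV/V)² = (-1×0.0820)² = 0.00672
δρ/ρ = √(0.0130) = 0.114
ρ = 2.342 g/cm^3, so δρ = 0.114 × 2.342 = 0.267 g/cm^3.

2.342 ± 0.267 g/cm^3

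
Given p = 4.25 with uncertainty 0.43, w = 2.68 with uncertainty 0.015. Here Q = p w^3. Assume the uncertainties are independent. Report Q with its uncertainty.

81.8 ± 8.39

Q is a product of powers, so relative uncertainties combine in quadrature:
  (1·δp/p)² = (1×0.101)² = 0.0102;  (3·δw/w)² = (3×0.00560)² = 0.000282
δQ/Q = √(0.0105) = 0.103
Q = 81.8, so δQ = 0.103 × 81.8 = 8.39.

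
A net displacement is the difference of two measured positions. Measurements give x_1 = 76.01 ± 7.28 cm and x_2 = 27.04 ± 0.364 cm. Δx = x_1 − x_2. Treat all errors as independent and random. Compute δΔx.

7.29 cm

For a sum/difference, combine absolute errors in quadrature:
  (δx_1)² = 53.0;  (δx_2)² = 0.132
δΔx = √(53.1) = 7.29 cm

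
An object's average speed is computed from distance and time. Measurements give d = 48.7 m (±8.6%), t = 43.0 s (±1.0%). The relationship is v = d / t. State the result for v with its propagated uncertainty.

Relative error in a monomial: (δv/v)² = Σ (nᵢ · δxᵢ/xᵢ)².
  (1·δd/d)² = (1×0.0860)² = 0.00740;  (-1·δt/t)² = (-1×0.0100)² = 0.000100
δv/v = √(0.00750) = 0.0866
v = 1.13 m/s, so δv = 0.0866 × 1.13 = 0.0981 m/s.

1.13 ± 0.0981 m/s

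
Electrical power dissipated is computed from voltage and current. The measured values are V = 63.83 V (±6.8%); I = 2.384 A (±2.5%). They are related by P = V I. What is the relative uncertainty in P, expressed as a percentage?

Products/powers → add relative errors in quadrature, weighted by exponent:
  (1·δV/V)² = (1×0.0680)² = 0.00462;  (1·δI/I)² = (1×0.0250)² = 0.000625
δP/P = √(0.00525) = 0.0724

7.24%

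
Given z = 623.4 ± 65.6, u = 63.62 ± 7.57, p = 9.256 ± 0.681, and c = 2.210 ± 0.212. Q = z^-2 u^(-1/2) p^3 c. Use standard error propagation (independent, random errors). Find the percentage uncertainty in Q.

32.5%

Q is a product of powers, so relative uncertainties combine in quadrature:
  (-2·δz/z)² = (-2×0.105)² = 0.0443;  (−½·δu/u)² = (-0.5×0.119)² = 0.00354;  (3·δp/p)² = (3×0.0736)² = 0.0487;  (1·δc/c)² = (1×0.0959)² = 0.00920
δQ/Q = √(0.106) = 0.325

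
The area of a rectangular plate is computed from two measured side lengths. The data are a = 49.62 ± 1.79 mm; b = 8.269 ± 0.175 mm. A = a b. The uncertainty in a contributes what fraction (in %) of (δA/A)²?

74.4%

(δA/A)² = (1·δa/a)² + (1·δb/b)²
  a term: (1×0.0361)² = 0.00130
  b term: (1×0.0212)² = 0.000448
Total = 0.00175. Share from a = 0.00130/0.00175 = 0.744.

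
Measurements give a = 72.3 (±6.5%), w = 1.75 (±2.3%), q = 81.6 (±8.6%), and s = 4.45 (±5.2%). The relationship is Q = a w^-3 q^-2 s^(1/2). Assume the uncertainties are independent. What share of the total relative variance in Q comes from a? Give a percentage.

(δQ/Q)² = (1·δa/a)² + (-3·δw/w)² + (-2·δq/q)² + (½·δs/s)²
  a term: (1×0.0650)² = 0.00423
  w term: (-3×0.0230)² = 0.00476
  q term: (-2×0.0860)² = 0.0296
  s term: (0.5×0.0520)² = 0.000676
Total = 0.0392. Share from a = 0.00423/0.0392 = 0.108.

10.8%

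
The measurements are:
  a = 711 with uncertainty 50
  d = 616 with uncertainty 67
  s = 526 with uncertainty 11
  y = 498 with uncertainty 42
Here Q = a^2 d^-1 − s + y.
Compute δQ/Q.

Let p = a^2·d^-1 = 821. δp/p = √((2·δa/a)² + (-1·δd/d)²) = √(0.0198 + 0.0118) = 0.178, so δp = 146.
Q = p − s + y: δQ = √(δp² + δs² + δy²) = √(21300 + 121 + 1760) = 152
Q = 793, so δQ/Q = 152/793 = 0.192.

0.192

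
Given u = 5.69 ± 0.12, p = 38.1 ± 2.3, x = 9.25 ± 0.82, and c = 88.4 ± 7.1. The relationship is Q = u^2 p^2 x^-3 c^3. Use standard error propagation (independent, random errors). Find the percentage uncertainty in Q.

38.1%

Products/powers → add relative errors in quadrature, weighted by exponent:
  (2·δu/u)² = (2×0.0211)² = 0.00178;  (2·δp/p)² = (2×0.0604)² = 0.0146;  (-3·δx/x)² = (-3×0.0886)² = 0.0707;  (3·δc/c)² = (3×0.0803)² = 0.0581
δQ/Q = √(0.145) = 0.381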